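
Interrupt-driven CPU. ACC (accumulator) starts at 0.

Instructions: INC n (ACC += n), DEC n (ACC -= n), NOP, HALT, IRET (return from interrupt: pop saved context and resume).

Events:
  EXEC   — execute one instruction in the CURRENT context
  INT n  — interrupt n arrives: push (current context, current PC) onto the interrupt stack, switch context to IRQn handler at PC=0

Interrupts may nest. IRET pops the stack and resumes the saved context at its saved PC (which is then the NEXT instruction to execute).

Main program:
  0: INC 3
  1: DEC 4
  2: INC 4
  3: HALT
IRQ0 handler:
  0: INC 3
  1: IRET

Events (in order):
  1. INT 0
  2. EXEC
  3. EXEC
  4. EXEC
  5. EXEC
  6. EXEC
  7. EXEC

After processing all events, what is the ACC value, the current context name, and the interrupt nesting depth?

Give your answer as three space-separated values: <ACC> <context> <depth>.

Answer: 6 MAIN 0

Derivation:
Event 1 (INT 0): INT 0 arrives: push (MAIN, PC=0), enter IRQ0 at PC=0 (depth now 1)
Event 2 (EXEC): [IRQ0] PC=0: INC 3 -> ACC=3
Event 3 (EXEC): [IRQ0] PC=1: IRET -> resume MAIN at PC=0 (depth now 0)
Event 4 (EXEC): [MAIN] PC=0: INC 3 -> ACC=6
Event 5 (EXEC): [MAIN] PC=1: DEC 4 -> ACC=2
Event 6 (EXEC): [MAIN] PC=2: INC 4 -> ACC=6
Event 7 (EXEC): [MAIN] PC=3: HALT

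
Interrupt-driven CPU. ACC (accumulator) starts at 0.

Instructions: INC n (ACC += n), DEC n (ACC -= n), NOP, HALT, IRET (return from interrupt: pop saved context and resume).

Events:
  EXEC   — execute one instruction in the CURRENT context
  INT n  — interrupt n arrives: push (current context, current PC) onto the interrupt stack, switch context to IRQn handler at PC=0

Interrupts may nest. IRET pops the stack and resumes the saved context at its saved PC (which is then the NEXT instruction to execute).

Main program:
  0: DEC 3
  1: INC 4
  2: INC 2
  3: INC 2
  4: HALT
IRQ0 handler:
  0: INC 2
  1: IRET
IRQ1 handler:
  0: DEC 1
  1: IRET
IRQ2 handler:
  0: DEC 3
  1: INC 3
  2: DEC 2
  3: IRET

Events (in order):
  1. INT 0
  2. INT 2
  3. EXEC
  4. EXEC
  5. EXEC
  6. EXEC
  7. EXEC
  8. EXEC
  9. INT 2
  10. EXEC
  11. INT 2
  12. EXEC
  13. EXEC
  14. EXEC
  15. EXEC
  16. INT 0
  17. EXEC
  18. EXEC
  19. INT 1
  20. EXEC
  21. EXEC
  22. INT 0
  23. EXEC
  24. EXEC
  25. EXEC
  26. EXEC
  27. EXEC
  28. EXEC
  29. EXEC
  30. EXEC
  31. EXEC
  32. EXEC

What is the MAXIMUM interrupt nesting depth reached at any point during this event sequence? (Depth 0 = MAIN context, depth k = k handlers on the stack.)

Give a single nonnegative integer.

Event 1 (INT 0): INT 0 arrives: push (MAIN, PC=0), enter IRQ0 at PC=0 (depth now 1) [depth=1]
Event 2 (INT 2): INT 2 arrives: push (IRQ0, PC=0), enter IRQ2 at PC=0 (depth now 2) [depth=2]
Event 3 (EXEC): [IRQ2] PC=0: DEC 3 -> ACC=-3 [depth=2]
Event 4 (EXEC): [IRQ2] PC=1: INC 3 -> ACC=0 [depth=2]
Event 5 (EXEC): [IRQ2] PC=2: DEC 2 -> ACC=-2 [depth=2]
Event 6 (EXEC): [IRQ2] PC=3: IRET -> resume IRQ0 at PC=0 (depth now 1) [depth=1]
Event 7 (EXEC): [IRQ0] PC=0: INC 2 -> ACC=0 [depth=1]
Event 8 (EXEC): [IRQ0] PC=1: IRET -> resume MAIN at PC=0 (depth now 0) [depth=0]
Event 9 (INT 2): INT 2 arrives: push (MAIN, PC=0), enter IRQ2 at PC=0 (depth now 1) [depth=1]
Event 10 (EXEC): [IRQ2] PC=0: DEC 3 -> ACC=-3 [depth=1]
Event 11 (INT 2): INT 2 arrives: push (IRQ2, PC=1), enter IRQ2 at PC=0 (depth now 2) [depth=2]
Event 12 (EXEC): [IRQ2] PC=0: DEC 3 -> ACC=-6 [depth=2]
Event 13 (EXEC): [IRQ2] PC=1: INC 3 -> ACC=-3 [depth=2]
Event 14 (EXEC): [IRQ2] PC=2: DEC 2 -> ACC=-5 [depth=2]
Event 15 (EXEC): [IRQ2] PC=3: IRET -> resume IRQ2 at PC=1 (depth now 1) [depth=1]
Event 16 (INT 0): INT 0 arrives: push (IRQ2, PC=1), enter IRQ0 at PC=0 (depth now 2) [depth=2]
Event 17 (EXEC): [IRQ0] PC=0: INC 2 -> ACC=-3 [depth=2]
Event 18 (EXEC): [IRQ0] PC=1: IRET -> resume IRQ2 at PC=1 (depth now 1) [depth=1]
Event 19 (INT 1): INT 1 arrives: push (IRQ2, PC=1), enter IRQ1 at PC=0 (depth now 2) [depth=2]
Event 20 (EXEC): [IRQ1] PC=0: DEC 1 -> ACC=-4 [depth=2]
Event 21 (EXEC): [IRQ1] PC=1: IRET -> resume IRQ2 at PC=1 (depth now 1) [depth=1]
Event 22 (INT 0): INT 0 arrives: push (IRQ2, PC=1), enter IRQ0 at PC=0 (depth now 2) [depth=2]
Event 23 (EXEC): [IRQ0] PC=0: INC 2 -> ACC=-2 [depth=2]
Event 24 (EXEC): [IRQ0] PC=1: IRET -> resume IRQ2 at PC=1 (depth now 1) [depth=1]
Event 25 (EXEC): [IRQ2] PC=1: INC 3 -> ACC=1 [depth=1]
Event 26 (EXEC): [IRQ2] PC=2: DEC 2 -> ACC=-1 [depth=1]
Event 27 (EXEC): [IRQ2] PC=3: IRET -> resume MAIN at PC=0 (depth now 0) [depth=0]
Event 28 (EXEC): [MAIN] PC=0: DEC 3 -> ACC=-4 [depth=0]
Event 29 (EXEC): [MAIN] PC=1: INC 4 -> ACC=0 [depth=0]
Event 30 (EXEC): [MAIN] PC=2: INC 2 -> ACC=2 [depth=0]
Event 31 (EXEC): [MAIN] PC=3: INC 2 -> ACC=4 [depth=0]
Event 32 (EXEC): [MAIN] PC=4: HALT [depth=0]
Max depth observed: 2

Answer: 2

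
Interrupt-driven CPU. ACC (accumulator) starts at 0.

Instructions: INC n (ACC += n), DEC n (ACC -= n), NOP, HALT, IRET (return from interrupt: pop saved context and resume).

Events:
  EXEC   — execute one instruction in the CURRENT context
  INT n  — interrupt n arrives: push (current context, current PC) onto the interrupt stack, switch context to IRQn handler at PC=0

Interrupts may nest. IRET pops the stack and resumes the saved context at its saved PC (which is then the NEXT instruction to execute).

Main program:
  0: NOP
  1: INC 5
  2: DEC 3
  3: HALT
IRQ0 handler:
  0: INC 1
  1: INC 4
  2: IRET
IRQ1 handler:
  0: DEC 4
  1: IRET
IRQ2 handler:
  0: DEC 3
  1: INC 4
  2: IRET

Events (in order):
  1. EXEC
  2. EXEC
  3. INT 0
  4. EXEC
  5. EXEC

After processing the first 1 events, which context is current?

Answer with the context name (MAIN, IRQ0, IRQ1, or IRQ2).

Event 1 (EXEC): [MAIN] PC=0: NOP

Answer: MAIN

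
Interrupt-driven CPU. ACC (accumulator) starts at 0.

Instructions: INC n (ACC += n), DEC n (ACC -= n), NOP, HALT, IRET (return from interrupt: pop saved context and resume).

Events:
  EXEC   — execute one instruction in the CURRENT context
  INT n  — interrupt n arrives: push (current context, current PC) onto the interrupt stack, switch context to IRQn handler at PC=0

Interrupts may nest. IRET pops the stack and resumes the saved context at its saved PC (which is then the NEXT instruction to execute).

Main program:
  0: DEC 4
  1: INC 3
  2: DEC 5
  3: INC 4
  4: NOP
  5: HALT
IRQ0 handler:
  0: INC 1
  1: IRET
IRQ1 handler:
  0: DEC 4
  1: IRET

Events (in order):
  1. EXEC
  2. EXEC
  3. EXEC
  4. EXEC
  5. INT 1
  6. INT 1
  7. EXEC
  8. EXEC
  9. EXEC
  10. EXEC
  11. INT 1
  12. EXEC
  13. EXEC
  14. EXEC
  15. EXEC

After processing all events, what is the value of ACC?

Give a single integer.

Event 1 (EXEC): [MAIN] PC=0: DEC 4 -> ACC=-4
Event 2 (EXEC): [MAIN] PC=1: INC 3 -> ACC=-1
Event 3 (EXEC): [MAIN] PC=2: DEC 5 -> ACC=-6
Event 4 (EXEC): [MAIN] PC=3: INC 4 -> ACC=-2
Event 5 (INT 1): INT 1 arrives: push (MAIN, PC=4), enter IRQ1 at PC=0 (depth now 1)
Event 6 (INT 1): INT 1 arrives: push (IRQ1, PC=0), enter IRQ1 at PC=0 (depth now 2)
Event 7 (EXEC): [IRQ1] PC=0: DEC 4 -> ACC=-6
Event 8 (EXEC): [IRQ1] PC=1: IRET -> resume IRQ1 at PC=0 (depth now 1)
Event 9 (EXEC): [IRQ1] PC=0: DEC 4 -> ACC=-10
Event 10 (EXEC): [IRQ1] PC=1: IRET -> resume MAIN at PC=4 (depth now 0)
Event 11 (INT 1): INT 1 arrives: push (MAIN, PC=4), enter IRQ1 at PC=0 (depth now 1)
Event 12 (EXEC): [IRQ1] PC=0: DEC 4 -> ACC=-14
Event 13 (EXEC): [IRQ1] PC=1: IRET -> resume MAIN at PC=4 (depth now 0)
Event 14 (EXEC): [MAIN] PC=4: NOP
Event 15 (EXEC): [MAIN] PC=5: HALT

Answer: -14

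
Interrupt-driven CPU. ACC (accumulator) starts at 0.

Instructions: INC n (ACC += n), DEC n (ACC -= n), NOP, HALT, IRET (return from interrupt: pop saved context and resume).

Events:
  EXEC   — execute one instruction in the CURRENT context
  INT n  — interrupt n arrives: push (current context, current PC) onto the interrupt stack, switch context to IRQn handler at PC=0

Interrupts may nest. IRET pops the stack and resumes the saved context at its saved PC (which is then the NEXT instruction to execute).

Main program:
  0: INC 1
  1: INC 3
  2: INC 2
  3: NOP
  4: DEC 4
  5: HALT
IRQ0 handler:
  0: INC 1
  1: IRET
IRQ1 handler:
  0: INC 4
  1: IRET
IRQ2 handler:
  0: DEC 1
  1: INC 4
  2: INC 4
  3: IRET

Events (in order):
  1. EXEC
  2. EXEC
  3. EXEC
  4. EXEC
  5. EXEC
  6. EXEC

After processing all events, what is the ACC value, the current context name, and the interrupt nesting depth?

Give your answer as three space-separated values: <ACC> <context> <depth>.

Answer: 2 MAIN 0

Derivation:
Event 1 (EXEC): [MAIN] PC=0: INC 1 -> ACC=1
Event 2 (EXEC): [MAIN] PC=1: INC 3 -> ACC=4
Event 3 (EXEC): [MAIN] PC=2: INC 2 -> ACC=6
Event 4 (EXEC): [MAIN] PC=3: NOP
Event 5 (EXEC): [MAIN] PC=4: DEC 4 -> ACC=2
Event 6 (EXEC): [MAIN] PC=5: HALT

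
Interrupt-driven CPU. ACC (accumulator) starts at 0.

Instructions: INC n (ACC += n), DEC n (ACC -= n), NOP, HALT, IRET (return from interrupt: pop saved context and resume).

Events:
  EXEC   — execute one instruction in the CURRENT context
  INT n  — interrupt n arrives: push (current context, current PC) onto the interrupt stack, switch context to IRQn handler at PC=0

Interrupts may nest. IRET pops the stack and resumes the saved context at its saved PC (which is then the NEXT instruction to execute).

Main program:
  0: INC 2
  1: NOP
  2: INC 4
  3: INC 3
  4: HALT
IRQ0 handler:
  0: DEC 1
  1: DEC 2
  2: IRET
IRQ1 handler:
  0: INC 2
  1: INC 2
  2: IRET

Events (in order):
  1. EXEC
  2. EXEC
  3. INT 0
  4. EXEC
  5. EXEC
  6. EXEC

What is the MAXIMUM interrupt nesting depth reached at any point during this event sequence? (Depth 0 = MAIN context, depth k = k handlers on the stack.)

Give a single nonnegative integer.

Answer: 1

Derivation:
Event 1 (EXEC): [MAIN] PC=0: INC 2 -> ACC=2 [depth=0]
Event 2 (EXEC): [MAIN] PC=1: NOP [depth=0]
Event 3 (INT 0): INT 0 arrives: push (MAIN, PC=2), enter IRQ0 at PC=0 (depth now 1) [depth=1]
Event 4 (EXEC): [IRQ0] PC=0: DEC 1 -> ACC=1 [depth=1]
Event 5 (EXEC): [IRQ0] PC=1: DEC 2 -> ACC=-1 [depth=1]
Event 6 (EXEC): [IRQ0] PC=2: IRET -> resume MAIN at PC=2 (depth now 0) [depth=0]
Max depth observed: 1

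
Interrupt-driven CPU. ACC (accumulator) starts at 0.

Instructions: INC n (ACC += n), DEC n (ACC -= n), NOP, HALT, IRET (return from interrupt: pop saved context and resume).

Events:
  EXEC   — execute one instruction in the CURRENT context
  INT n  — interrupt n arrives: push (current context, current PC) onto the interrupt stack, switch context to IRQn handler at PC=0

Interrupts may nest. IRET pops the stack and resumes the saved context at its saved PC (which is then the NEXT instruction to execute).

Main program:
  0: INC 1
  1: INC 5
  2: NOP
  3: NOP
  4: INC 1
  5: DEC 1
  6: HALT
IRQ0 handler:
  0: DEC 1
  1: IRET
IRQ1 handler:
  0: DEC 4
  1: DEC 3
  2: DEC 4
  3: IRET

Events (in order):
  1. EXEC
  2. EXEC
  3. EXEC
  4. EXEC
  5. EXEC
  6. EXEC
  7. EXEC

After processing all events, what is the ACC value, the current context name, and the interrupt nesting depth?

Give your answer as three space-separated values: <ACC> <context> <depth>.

Answer: 6 MAIN 0

Derivation:
Event 1 (EXEC): [MAIN] PC=0: INC 1 -> ACC=1
Event 2 (EXEC): [MAIN] PC=1: INC 5 -> ACC=6
Event 3 (EXEC): [MAIN] PC=2: NOP
Event 4 (EXEC): [MAIN] PC=3: NOP
Event 5 (EXEC): [MAIN] PC=4: INC 1 -> ACC=7
Event 6 (EXEC): [MAIN] PC=5: DEC 1 -> ACC=6
Event 7 (EXEC): [MAIN] PC=6: HALT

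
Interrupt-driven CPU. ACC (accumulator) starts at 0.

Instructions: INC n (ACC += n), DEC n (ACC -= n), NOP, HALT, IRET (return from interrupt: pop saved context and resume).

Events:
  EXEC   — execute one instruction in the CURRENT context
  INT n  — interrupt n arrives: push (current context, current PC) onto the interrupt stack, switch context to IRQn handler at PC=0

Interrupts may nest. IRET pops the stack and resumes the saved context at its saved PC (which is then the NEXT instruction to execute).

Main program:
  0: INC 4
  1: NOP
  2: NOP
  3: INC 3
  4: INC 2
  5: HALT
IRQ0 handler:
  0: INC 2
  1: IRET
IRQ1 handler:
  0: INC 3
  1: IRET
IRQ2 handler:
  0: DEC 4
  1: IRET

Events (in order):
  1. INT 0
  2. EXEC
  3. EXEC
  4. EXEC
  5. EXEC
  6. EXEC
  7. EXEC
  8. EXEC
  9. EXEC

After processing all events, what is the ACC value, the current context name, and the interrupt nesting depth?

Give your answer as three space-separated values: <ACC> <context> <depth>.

Answer: 11 MAIN 0

Derivation:
Event 1 (INT 0): INT 0 arrives: push (MAIN, PC=0), enter IRQ0 at PC=0 (depth now 1)
Event 2 (EXEC): [IRQ0] PC=0: INC 2 -> ACC=2
Event 3 (EXEC): [IRQ0] PC=1: IRET -> resume MAIN at PC=0 (depth now 0)
Event 4 (EXEC): [MAIN] PC=0: INC 4 -> ACC=6
Event 5 (EXEC): [MAIN] PC=1: NOP
Event 6 (EXEC): [MAIN] PC=2: NOP
Event 7 (EXEC): [MAIN] PC=3: INC 3 -> ACC=9
Event 8 (EXEC): [MAIN] PC=4: INC 2 -> ACC=11
Event 9 (EXEC): [MAIN] PC=5: HALT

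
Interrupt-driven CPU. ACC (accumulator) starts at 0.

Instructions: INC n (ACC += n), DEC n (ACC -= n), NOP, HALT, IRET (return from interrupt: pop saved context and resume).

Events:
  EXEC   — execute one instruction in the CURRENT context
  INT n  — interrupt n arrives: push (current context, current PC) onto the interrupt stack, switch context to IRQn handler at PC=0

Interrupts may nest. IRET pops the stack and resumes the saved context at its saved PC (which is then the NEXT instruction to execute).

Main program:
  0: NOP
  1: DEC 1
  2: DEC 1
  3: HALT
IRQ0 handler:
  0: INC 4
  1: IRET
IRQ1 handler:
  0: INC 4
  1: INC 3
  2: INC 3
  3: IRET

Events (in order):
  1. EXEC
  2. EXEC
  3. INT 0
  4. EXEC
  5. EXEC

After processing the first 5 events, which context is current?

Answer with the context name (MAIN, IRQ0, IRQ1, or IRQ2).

Event 1 (EXEC): [MAIN] PC=0: NOP
Event 2 (EXEC): [MAIN] PC=1: DEC 1 -> ACC=-1
Event 3 (INT 0): INT 0 arrives: push (MAIN, PC=2), enter IRQ0 at PC=0 (depth now 1)
Event 4 (EXEC): [IRQ0] PC=0: INC 4 -> ACC=3
Event 5 (EXEC): [IRQ0] PC=1: IRET -> resume MAIN at PC=2 (depth now 0)

Answer: MAIN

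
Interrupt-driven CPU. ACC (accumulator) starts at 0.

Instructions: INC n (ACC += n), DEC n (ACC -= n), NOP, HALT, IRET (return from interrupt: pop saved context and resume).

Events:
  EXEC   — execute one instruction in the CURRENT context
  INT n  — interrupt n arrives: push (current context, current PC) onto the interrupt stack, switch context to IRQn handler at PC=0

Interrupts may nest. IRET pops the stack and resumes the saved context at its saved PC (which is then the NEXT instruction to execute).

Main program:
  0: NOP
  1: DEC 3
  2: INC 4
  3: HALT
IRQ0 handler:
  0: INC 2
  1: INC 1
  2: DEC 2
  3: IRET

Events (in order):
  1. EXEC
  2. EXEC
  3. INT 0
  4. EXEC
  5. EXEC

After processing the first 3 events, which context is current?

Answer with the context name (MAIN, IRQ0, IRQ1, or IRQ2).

Event 1 (EXEC): [MAIN] PC=0: NOP
Event 2 (EXEC): [MAIN] PC=1: DEC 3 -> ACC=-3
Event 3 (INT 0): INT 0 arrives: push (MAIN, PC=2), enter IRQ0 at PC=0 (depth now 1)

Answer: IRQ0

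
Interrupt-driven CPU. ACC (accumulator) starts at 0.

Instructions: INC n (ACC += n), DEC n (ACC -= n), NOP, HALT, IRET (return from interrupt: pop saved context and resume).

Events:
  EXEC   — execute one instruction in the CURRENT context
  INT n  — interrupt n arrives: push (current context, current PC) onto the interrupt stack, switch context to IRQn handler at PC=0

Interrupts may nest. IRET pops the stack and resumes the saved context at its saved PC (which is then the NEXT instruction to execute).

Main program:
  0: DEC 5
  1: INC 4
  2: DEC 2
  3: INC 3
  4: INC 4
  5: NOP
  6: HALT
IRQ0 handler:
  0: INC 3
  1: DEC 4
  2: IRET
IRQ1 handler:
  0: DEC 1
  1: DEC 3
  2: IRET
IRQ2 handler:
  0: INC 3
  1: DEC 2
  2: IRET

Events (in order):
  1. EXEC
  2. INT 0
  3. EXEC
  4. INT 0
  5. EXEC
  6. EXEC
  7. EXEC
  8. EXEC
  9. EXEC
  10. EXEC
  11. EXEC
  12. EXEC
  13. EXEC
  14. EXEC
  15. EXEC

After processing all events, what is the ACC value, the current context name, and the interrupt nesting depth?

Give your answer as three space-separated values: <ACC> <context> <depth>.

Event 1 (EXEC): [MAIN] PC=0: DEC 5 -> ACC=-5
Event 2 (INT 0): INT 0 arrives: push (MAIN, PC=1), enter IRQ0 at PC=0 (depth now 1)
Event 3 (EXEC): [IRQ0] PC=0: INC 3 -> ACC=-2
Event 4 (INT 0): INT 0 arrives: push (IRQ0, PC=1), enter IRQ0 at PC=0 (depth now 2)
Event 5 (EXEC): [IRQ0] PC=0: INC 3 -> ACC=1
Event 6 (EXEC): [IRQ0] PC=1: DEC 4 -> ACC=-3
Event 7 (EXEC): [IRQ0] PC=2: IRET -> resume IRQ0 at PC=1 (depth now 1)
Event 8 (EXEC): [IRQ0] PC=1: DEC 4 -> ACC=-7
Event 9 (EXEC): [IRQ0] PC=2: IRET -> resume MAIN at PC=1 (depth now 0)
Event 10 (EXEC): [MAIN] PC=1: INC 4 -> ACC=-3
Event 11 (EXEC): [MAIN] PC=2: DEC 2 -> ACC=-5
Event 12 (EXEC): [MAIN] PC=3: INC 3 -> ACC=-2
Event 13 (EXEC): [MAIN] PC=4: INC 4 -> ACC=2
Event 14 (EXEC): [MAIN] PC=5: NOP
Event 15 (EXEC): [MAIN] PC=6: HALT

Answer: 2 MAIN 0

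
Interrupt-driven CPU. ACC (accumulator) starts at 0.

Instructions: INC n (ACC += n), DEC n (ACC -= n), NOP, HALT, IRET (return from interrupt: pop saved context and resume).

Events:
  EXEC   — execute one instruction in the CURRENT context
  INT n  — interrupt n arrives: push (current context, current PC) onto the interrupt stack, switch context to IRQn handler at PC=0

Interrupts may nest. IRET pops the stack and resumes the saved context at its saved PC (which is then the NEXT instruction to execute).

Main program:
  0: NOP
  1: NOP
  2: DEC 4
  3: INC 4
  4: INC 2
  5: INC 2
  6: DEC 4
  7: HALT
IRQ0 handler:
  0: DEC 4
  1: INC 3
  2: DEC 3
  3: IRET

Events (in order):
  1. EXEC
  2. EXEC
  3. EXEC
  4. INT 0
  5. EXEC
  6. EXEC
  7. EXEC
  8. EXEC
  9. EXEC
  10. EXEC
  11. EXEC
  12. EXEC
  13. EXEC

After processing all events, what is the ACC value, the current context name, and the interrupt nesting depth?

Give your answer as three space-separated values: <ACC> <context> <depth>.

Answer: -4 MAIN 0

Derivation:
Event 1 (EXEC): [MAIN] PC=0: NOP
Event 2 (EXEC): [MAIN] PC=1: NOP
Event 3 (EXEC): [MAIN] PC=2: DEC 4 -> ACC=-4
Event 4 (INT 0): INT 0 arrives: push (MAIN, PC=3), enter IRQ0 at PC=0 (depth now 1)
Event 5 (EXEC): [IRQ0] PC=0: DEC 4 -> ACC=-8
Event 6 (EXEC): [IRQ0] PC=1: INC 3 -> ACC=-5
Event 7 (EXEC): [IRQ0] PC=2: DEC 3 -> ACC=-8
Event 8 (EXEC): [IRQ0] PC=3: IRET -> resume MAIN at PC=3 (depth now 0)
Event 9 (EXEC): [MAIN] PC=3: INC 4 -> ACC=-4
Event 10 (EXEC): [MAIN] PC=4: INC 2 -> ACC=-2
Event 11 (EXEC): [MAIN] PC=5: INC 2 -> ACC=0
Event 12 (EXEC): [MAIN] PC=6: DEC 4 -> ACC=-4
Event 13 (EXEC): [MAIN] PC=7: HALT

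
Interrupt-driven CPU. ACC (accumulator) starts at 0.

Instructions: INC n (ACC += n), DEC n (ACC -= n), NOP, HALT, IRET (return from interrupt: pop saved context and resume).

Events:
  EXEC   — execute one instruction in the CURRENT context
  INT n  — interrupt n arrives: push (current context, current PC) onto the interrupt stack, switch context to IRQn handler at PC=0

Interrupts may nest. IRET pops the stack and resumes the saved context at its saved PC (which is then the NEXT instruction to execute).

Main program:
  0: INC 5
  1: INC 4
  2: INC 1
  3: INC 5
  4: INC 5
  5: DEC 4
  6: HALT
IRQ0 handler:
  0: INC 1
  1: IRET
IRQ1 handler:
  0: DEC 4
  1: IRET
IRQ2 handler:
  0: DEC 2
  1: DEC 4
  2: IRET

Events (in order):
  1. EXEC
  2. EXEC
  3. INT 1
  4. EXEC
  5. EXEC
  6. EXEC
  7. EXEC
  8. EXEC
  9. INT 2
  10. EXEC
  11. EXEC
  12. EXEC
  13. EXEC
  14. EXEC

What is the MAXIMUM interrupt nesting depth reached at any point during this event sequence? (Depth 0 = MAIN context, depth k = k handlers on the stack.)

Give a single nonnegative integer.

Event 1 (EXEC): [MAIN] PC=0: INC 5 -> ACC=5 [depth=0]
Event 2 (EXEC): [MAIN] PC=1: INC 4 -> ACC=9 [depth=0]
Event 3 (INT 1): INT 1 arrives: push (MAIN, PC=2), enter IRQ1 at PC=0 (depth now 1) [depth=1]
Event 4 (EXEC): [IRQ1] PC=0: DEC 4 -> ACC=5 [depth=1]
Event 5 (EXEC): [IRQ1] PC=1: IRET -> resume MAIN at PC=2 (depth now 0) [depth=0]
Event 6 (EXEC): [MAIN] PC=2: INC 1 -> ACC=6 [depth=0]
Event 7 (EXEC): [MAIN] PC=3: INC 5 -> ACC=11 [depth=0]
Event 8 (EXEC): [MAIN] PC=4: INC 5 -> ACC=16 [depth=0]
Event 9 (INT 2): INT 2 arrives: push (MAIN, PC=5), enter IRQ2 at PC=0 (depth now 1) [depth=1]
Event 10 (EXEC): [IRQ2] PC=0: DEC 2 -> ACC=14 [depth=1]
Event 11 (EXEC): [IRQ2] PC=1: DEC 4 -> ACC=10 [depth=1]
Event 12 (EXEC): [IRQ2] PC=2: IRET -> resume MAIN at PC=5 (depth now 0) [depth=0]
Event 13 (EXEC): [MAIN] PC=5: DEC 4 -> ACC=6 [depth=0]
Event 14 (EXEC): [MAIN] PC=6: HALT [depth=0]
Max depth observed: 1

Answer: 1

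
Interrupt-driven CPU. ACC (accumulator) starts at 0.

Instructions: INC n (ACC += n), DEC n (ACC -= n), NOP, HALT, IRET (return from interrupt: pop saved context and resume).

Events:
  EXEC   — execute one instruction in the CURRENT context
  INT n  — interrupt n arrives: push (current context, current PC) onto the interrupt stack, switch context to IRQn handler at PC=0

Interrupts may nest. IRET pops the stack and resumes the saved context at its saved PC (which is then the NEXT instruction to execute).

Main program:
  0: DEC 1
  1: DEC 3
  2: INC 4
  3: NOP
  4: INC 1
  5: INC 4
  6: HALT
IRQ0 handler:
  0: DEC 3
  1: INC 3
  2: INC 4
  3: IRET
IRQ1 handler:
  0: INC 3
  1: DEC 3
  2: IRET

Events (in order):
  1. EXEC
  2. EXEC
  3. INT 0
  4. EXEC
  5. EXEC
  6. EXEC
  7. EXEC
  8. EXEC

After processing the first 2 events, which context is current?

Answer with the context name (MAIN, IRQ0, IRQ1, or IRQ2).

Event 1 (EXEC): [MAIN] PC=0: DEC 1 -> ACC=-1
Event 2 (EXEC): [MAIN] PC=1: DEC 3 -> ACC=-4

Answer: MAIN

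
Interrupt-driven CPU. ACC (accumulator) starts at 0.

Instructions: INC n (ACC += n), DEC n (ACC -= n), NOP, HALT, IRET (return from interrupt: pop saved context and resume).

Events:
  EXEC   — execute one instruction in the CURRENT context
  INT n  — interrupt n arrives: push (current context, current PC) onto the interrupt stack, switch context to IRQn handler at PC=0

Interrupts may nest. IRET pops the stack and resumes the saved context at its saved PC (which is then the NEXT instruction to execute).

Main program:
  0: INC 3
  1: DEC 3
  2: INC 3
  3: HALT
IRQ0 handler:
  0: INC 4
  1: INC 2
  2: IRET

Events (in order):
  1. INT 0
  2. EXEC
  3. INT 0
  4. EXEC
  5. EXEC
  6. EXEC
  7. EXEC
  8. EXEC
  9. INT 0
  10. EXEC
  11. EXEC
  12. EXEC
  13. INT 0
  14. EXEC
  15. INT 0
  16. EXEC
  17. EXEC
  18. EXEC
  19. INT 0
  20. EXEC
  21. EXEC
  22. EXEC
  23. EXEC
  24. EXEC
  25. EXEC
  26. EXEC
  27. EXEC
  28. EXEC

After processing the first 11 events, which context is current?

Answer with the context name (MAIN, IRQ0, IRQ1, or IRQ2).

Answer: IRQ0

Derivation:
Event 1 (INT 0): INT 0 arrives: push (MAIN, PC=0), enter IRQ0 at PC=0 (depth now 1)
Event 2 (EXEC): [IRQ0] PC=0: INC 4 -> ACC=4
Event 3 (INT 0): INT 0 arrives: push (IRQ0, PC=1), enter IRQ0 at PC=0 (depth now 2)
Event 4 (EXEC): [IRQ0] PC=0: INC 4 -> ACC=8
Event 5 (EXEC): [IRQ0] PC=1: INC 2 -> ACC=10
Event 6 (EXEC): [IRQ0] PC=2: IRET -> resume IRQ0 at PC=1 (depth now 1)
Event 7 (EXEC): [IRQ0] PC=1: INC 2 -> ACC=12
Event 8 (EXEC): [IRQ0] PC=2: IRET -> resume MAIN at PC=0 (depth now 0)
Event 9 (INT 0): INT 0 arrives: push (MAIN, PC=0), enter IRQ0 at PC=0 (depth now 1)
Event 10 (EXEC): [IRQ0] PC=0: INC 4 -> ACC=16
Event 11 (EXEC): [IRQ0] PC=1: INC 2 -> ACC=18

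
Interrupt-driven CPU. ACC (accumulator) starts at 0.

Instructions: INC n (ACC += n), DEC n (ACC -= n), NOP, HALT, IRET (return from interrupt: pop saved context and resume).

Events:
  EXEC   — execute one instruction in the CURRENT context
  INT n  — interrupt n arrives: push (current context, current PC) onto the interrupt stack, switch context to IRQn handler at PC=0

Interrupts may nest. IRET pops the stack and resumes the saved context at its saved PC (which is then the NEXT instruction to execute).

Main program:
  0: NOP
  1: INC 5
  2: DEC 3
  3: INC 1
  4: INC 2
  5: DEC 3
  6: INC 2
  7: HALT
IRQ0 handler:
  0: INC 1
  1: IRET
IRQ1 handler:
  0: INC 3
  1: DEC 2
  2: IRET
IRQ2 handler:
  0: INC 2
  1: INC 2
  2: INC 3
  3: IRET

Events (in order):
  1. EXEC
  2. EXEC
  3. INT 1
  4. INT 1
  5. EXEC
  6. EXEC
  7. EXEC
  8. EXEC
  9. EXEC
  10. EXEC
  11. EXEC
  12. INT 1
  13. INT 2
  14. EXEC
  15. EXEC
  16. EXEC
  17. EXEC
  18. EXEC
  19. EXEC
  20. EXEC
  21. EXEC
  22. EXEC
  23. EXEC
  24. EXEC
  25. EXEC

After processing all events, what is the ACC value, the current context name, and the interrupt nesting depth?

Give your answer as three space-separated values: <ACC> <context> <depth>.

Event 1 (EXEC): [MAIN] PC=0: NOP
Event 2 (EXEC): [MAIN] PC=1: INC 5 -> ACC=5
Event 3 (INT 1): INT 1 arrives: push (MAIN, PC=2), enter IRQ1 at PC=0 (depth now 1)
Event 4 (INT 1): INT 1 arrives: push (IRQ1, PC=0), enter IRQ1 at PC=0 (depth now 2)
Event 5 (EXEC): [IRQ1] PC=0: INC 3 -> ACC=8
Event 6 (EXEC): [IRQ1] PC=1: DEC 2 -> ACC=6
Event 7 (EXEC): [IRQ1] PC=2: IRET -> resume IRQ1 at PC=0 (depth now 1)
Event 8 (EXEC): [IRQ1] PC=0: INC 3 -> ACC=9
Event 9 (EXEC): [IRQ1] PC=1: DEC 2 -> ACC=7
Event 10 (EXEC): [IRQ1] PC=2: IRET -> resume MAIN at PC=2 (depth now 0)
Event 11 (EXEC): [MAIN] PC=2: DEC 3 -> ACC=4
Event 12 (INT 1): INT 1 arrives: push (MAIN, PC=3), enter IRQ1 at PC=0 (depth now 1)
Event 13 (INT 2): INT 2 arrives: push (IRQ1, PC=0), enter IRQ2 at PC=0 (depth now 2)
Event 14 (EXEC): [IRQ2] PC=0: INC 2 -> ACC=6
Event 15 (EXEC): [IRQ2] PC=1: INC 2 -> ACC=8
Event 16 (EXEC): [IRQ2] PC=2: INC 3 -> ACC=11
Event 17 (EXEC): [IRQ2] PC=3: IRET -> resume IRQ1 at PC=0 (depth now 1)
Event 18 (EXEC): [IRQ1] PC=0: INC 3 -> ACC=14
Event 19 (EXEC): [IRQ1] PC=1: DEC 2 -> ACC=12
Event 20 (EXEC): [IRQ1] PC=2: IRET -> resume MAIN at PC=3 (depth now 0)
Event 21 (EXEC): [MAIN] PC=3: INC 1 -> ACC=13
Event 22 (EXEC): [MAIN] PC=4: INC 2 -> ACC=15
Event 23 (EXEC): [MAIN] PC=5: DEC 3 -> ACC=12
Event 24 (EXEC): [MAIN] PC=6: INC 2 -> ACC=14
Event 25 (EXEC): [MAIN] PC=7: HALT

Answer: 14 MAIN 0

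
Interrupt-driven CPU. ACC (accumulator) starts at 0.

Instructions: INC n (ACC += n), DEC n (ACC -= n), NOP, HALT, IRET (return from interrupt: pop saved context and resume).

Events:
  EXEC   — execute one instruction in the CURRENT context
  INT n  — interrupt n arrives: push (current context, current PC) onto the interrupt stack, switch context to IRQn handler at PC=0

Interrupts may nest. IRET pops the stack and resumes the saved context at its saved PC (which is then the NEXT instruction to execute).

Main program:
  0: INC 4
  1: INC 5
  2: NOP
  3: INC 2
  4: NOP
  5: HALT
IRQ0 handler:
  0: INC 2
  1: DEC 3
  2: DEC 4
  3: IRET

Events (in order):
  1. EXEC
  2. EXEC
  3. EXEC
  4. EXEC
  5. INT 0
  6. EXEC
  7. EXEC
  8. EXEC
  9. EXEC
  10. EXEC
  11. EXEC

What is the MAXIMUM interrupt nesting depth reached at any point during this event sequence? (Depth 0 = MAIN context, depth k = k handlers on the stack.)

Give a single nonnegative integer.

Event 1 (EXEC): [MAIN] PC=0: INC 4 -> ACC=4 [depth=0]
Event 2 (EXEC): [MAIN] PC=1: INC 5 -> ACC=9 [depth=0]
Event 3 (EXEC): [MAIN] PC=2: NOP [depth=0]
Event 4 (EXEC): [MAIN] PC=3: INC 2 -> ACC=11 [depth=0]
Event 5 (INT 0): INT 0 arrives: push (MAIN, PC=4), enter IRQ0 at PC=0 (depth now 1) [depth=1]
Event 6 (EXEC): [IRQ0] PC=0: INC 2 -> ACC=13 [depth=1]
Event 7 (EXEC): [IRQ0] PC=1: DEC 3 -> ACC=10 [depth=1]
Event 8 (EXEC): [IRQ0] PC=2: DEC 4 -> ACC=6 [depth=1]
Event 9 (EXEC): [IRQ0] PC=3: IRET -> resume MAIN at PC=4 (depth now 0) [depth=0]
Event 10 (EXEC): [MAIN] PC=4: NOP [depth=0]
Event 11 (EXEC): [MAIN] PC=5: HALT [depth=0]
Max depth observed: 1

Answer: 1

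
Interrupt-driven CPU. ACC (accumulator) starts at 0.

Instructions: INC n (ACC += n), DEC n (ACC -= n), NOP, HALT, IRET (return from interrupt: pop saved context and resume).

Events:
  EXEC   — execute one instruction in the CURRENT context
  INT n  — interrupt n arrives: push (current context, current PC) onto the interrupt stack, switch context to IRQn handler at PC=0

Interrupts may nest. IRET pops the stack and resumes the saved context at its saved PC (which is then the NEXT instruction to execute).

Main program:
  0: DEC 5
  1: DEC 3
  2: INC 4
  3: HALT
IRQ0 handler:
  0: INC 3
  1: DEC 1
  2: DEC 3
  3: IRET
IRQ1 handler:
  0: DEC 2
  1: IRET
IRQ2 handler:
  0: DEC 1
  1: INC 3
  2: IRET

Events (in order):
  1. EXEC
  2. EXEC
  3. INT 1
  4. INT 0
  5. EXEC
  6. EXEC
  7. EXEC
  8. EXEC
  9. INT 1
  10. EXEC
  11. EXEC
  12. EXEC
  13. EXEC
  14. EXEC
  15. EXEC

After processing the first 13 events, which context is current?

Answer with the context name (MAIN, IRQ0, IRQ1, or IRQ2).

Answer: MAIN

Derivation:
Event 1 (EXEC): [MAIN] PC=0: DEC 5 -> ACC=-5
Event 2 (EXEC): [MAIN] PC=1: DEC 3 -> ACC=-8
Event 3 (INT 1): INT 1 arrives: push (MAIN, PC=2), enter IRQ1 at PC=0 (depth now 1)
Event 4 (INT 0): INT 0 arrives: push (IRQ1, PC=0), enter IRQ0 at PC=0 (depth now 2)
Event 5 (EXEC): [IRQ0] PC=0: INC 3 -> ACC=-5
Event 6 (EXEC): [IRQ0] PC=1: DEC 1 -> ACC=-6
Event 7 (EXEC): [IRQ0] PC=2: DEC 3 -> ACC=-9
Event 8 (EXEC): [IRQ0] PC=3: IRET -> resume IRQ1 at PC=0 (depth now 1)
Event 9 (INT 1): INT 1 arrives: push (IRQ1, PC=0), enter IRQ1 at PC=0 (depth now 2)
Event 10 (EXEC): [IRQ1] PC=0: DEC 2 -> ACC=-11
Event 11 (EXEC): [IRQ1] PC=1: IRET -> resume IRQ1 at PC=0 (depth now 1)
Event 12 (EXEC): [IRQ1] PC=0: DEC 2 -> ACC=-13
Event 13 (EXEC): [IRQ1] PC=1: IRET -> resume MAIN at PC=2 (depth now 0)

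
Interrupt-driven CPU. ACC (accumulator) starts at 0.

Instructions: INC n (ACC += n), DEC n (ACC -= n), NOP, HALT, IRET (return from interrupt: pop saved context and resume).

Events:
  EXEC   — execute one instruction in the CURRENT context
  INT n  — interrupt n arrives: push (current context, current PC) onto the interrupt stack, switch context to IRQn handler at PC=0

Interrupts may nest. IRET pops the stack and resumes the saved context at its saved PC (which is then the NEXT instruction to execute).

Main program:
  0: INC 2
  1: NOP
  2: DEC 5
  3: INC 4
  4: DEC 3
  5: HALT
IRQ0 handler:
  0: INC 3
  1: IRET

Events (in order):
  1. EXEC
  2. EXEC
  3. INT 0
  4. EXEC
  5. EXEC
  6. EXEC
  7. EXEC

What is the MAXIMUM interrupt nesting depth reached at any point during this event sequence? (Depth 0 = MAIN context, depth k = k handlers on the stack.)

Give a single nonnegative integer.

Event 1 (EXEC): [MAIN] PC=0: INC 2 -> ACC=2 [depth=0]
Event 2 (EXEC): [MAIN] PC=1: NOP [depth=0]
Event 3 (INT 0): INT 0 arrives: push (MAIN, PC=2), enter IRQ0 at PC=0 (depth now 1) [depth=1]
Event 4 (EXEC): [IRQ0] PC=0: INC 3 -> ACC=5 [depth=1]
Event 5 (EXEC): [IRQ0] PC=1: IRET -> resume MAIN at PC=2 (depth now 0) [depth=0]
Event 6 (EXEC): [MAIN] PC=2: DEC 5 -> ACC=0 [depth=0]
Event 7 (EXEC): [MAIN] PC=3: INC 4 -> ACC=4 [depth=0]
Max depth observed: 1

Answer: 1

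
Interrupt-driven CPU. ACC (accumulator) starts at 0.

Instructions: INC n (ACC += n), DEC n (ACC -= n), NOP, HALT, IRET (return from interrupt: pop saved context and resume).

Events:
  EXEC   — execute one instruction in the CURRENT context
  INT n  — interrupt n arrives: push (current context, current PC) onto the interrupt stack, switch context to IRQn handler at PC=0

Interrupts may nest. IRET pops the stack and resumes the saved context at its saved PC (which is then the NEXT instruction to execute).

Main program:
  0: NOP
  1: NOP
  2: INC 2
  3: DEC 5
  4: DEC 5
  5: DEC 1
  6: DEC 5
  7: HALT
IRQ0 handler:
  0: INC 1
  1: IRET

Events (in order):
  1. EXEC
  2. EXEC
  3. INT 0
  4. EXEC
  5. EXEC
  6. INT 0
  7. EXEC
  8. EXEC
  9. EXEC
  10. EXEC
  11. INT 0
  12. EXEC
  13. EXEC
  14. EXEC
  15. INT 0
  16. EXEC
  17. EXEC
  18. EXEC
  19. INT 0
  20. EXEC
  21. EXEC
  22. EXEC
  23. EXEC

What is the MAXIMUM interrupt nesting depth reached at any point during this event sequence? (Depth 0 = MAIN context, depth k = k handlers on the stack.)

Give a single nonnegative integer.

Answer: 1

Derivation:
Event 1 (EXEC): [MAIN] PC=0: NOP [depth=0]
Event 2 (EXEC): [MAIN] PC=1: NOP [depth=0]
Event 3 (INT 0): INT 0 arrives: push (MAIN, PC=2), enter IRQ0 at PC=0 (depth now 1) [depth=1]
Event 4 (EXEC): [IRQ0] PC=0: INC 1 -> ACC=1 [depth=1]
Event 5 (EXEC): [IRQ0] PC=1: IRET -> resume MAIN at PC=2 (depth now 0) [depth=0]
Event 6 (INT 0): INT 0 arrives: push (MAIN, PC=2), enter IRQ0 at PC=0 (depth now 1) [depth=1]
Event 7 (EXEC): [IRQ0] PC=0: INC 1 -> ACC=2 [depth=1]
Event 8 (EXEC): [IRQ0] PC=1: IRET -> resume MAIN at PC=2 (depth now 0) [depth=0]
Event 9 (EXEC): [MAIN] PC=2: INC 2 -> ACC=4 [depth=0]
Event 10 (EXEC): [MAIN] PC=3: DEC 5 -> ACC=-1 [depth=0]
Event 11 (INT 0): INT 0 arrives: push (MAIN, PC=4), enter IRQ0 at PC=0 (depth now 1) [depth=1]
Event 12 (EXEC): [IRQ0] PC=0: INC 1 -> ACC=0 [depth=1]
Event 13 (EXEC): [IRQ0] PC=1: IRET -> resume MAIN at PC=4 (depth now 0) [depth=0]
Event 14 (EXEC): [MAIN] PC=4: DEC 5 -> ACC=-5 [depth=0]
Event 15 (INT 0): INT 0 arrives: push (MAIN, PC=5), enter IRQ0 at PC=0 (depth now 1) [depth=1]
Event 16 (EXEC): [IRQ0] PC=0: INC 1 -> ACC=-4 [depth=1]
Event 17 (EXEC): [IRQ0] PC=1: IRET -> resume MAIN at PC=5 (depth now 0) [depth=0]
Event 18 (EXEC): [MAIN] PC=5: DEC 1 -> ACC=-5 [depth=0]
Event 19 (INT 0): INT 0 arrives: push (MAIN, PC=6), enter IRQ0 at PC=0 (depth now 1) [depth=1]
Event 20 (EXEC): [IRQ0] PC=0: INC 1 -> ACC=-4 [depth=1]
Event 21 (EXEC): [IRQ0] PC=1: IRET -> resume MAIN at PC=6 (depth now 0) [depth=0]
Event 22 (EXEC): [MAIN] PC=6: DEC 5 -> ACC=-9 [depth=0]
Event 23 (EXEC): [MAIN] PC=7: HALT [depth=0]
Max depth observed: 1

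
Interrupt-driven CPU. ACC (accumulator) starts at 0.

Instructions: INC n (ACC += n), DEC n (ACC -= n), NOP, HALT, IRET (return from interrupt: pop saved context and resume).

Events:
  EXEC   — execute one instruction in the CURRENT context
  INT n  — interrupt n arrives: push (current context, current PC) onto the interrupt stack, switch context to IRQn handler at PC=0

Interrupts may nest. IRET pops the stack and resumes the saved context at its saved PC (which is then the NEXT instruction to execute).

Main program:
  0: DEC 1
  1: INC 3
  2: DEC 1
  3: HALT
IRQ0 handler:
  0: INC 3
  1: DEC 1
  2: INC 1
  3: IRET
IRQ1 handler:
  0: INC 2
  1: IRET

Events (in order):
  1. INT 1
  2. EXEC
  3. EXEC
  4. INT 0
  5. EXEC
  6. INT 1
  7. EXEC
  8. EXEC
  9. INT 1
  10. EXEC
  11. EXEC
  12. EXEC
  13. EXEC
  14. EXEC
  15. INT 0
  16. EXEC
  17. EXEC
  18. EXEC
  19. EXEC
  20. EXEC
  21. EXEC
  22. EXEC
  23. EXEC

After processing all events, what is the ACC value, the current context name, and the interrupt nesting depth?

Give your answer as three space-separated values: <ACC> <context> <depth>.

Event 1 (INT 1): INT 1 arrives: push (MAIN, PC=0), enter IRQ1 at PC=0 (depth now 1)
Event 2 (EXEC): [IRQ1] PC=0: INC 2 -> ACC=2
Event 3 (EXEC): [IRQ1] PC=1: IRET -> resume MAIN at PC=0 (depth now 0)
Event 4 (INT 0): INT 0 arrives: push (MAIN, PC=0), enter IRQ0 at PC=0 (depth now 1)
Event 5 (EXEC): [IRQ0] PC=0: INC 3 -> ACC=5
Event 6 (INT 1): INT 1 arrives: push (IRQ0, PC=1), enter IRQ1 at PC=0 (depth now 2)
Event 7 (EXEC): [IRQ1] PC=0: INC 2 -> ACC=7
Event 8 (EXEC): [IRQ1] PC=1: IRET -> resume IRQ0 at PC=1 (depth now 1)
Event 9 (INT 1): INT 1 arrives: push (IRQ0, PC=1), enter IRQ1 at PC=0 (depth now 2)
Event 10 (EXEC): [IRQ1] PC=0: INC 2 -> ACC=9
Event 11 (EXEC): [IRQ1] PC=1: IRET -> resume IRQ0 at PC=1 (depth now 1)
Event 12 (EXEC): [IRQ0] PC=1: DEC 1 -> ACC=8
Event 13 (EXEC): [IRQ0] PC=2: INC 1 -> ACC=9
Event 14 (EXEC): [IRQ0] PC=3: IRET -> resume MAIN at PC=0 (depth now 0)
Event 15 (INT 0): INT 0 arrives: push (MAIN, PC=0), enter IRQ0 at PC=0 (depth now 1)
Event 16 (EXEC): [IRQ0] PC=0: INC 3 -> ACC=12
Event 17 (EXEC): [IRQ0] PC=1: DEC 1 -> ACC=11
Event 18 (EXEC): [IRQ0] PC=2: INC 1 -> ACC=12
Event 19 (EXEC): [IRQ0] PC=3: IRET -> resume MAIN at PC=0 (depth now 0)
Event 20 (EXEC): [MAIN] PC=0: DEC 1 -> ACC=11
Event 21 (EXEC): [MAIN] PC=1: INC 3 -> ACC=14
Event 22 (EXEC): [MAIN] PC=2: DEC 1 -> ACC=13
Event 23 (EXEC): [MAIN] PC=3: HALT

Answer: 13 MAIN 0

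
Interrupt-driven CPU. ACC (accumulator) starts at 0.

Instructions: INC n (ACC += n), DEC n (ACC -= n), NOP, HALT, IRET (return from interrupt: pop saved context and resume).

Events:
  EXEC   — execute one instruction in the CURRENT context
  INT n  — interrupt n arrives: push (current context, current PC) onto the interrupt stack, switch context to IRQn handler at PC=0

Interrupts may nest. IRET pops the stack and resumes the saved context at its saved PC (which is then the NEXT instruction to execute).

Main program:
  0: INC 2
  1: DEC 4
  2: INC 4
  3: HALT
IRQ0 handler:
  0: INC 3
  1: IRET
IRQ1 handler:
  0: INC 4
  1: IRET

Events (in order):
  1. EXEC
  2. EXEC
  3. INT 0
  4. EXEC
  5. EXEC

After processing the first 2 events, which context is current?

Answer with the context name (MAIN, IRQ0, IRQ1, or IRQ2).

Answer: MAIN

Derivation:
Event 1 (EXEC): [MAIN] PC=0: INC 2 -> ACC=2
Event 2 (EXEC): [MAIN] PC=1: DEC 4 -> ACC=-2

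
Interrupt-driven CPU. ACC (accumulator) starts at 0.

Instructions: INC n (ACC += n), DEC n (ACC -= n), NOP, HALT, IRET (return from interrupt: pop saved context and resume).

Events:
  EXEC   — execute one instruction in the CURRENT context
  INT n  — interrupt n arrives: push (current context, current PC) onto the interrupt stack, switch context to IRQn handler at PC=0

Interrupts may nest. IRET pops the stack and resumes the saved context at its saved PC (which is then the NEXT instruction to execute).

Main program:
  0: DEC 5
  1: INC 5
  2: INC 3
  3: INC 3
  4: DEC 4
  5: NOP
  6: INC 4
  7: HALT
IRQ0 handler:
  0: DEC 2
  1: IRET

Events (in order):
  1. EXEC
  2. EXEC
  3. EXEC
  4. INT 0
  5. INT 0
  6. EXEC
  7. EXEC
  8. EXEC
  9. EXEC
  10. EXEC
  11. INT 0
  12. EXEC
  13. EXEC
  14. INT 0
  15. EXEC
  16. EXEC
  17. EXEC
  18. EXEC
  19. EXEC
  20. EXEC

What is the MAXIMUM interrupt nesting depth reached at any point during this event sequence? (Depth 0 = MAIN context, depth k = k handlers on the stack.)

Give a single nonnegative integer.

Event 1 (EXEC): [MAIN] PC=0: DEC 5 -> ACC=-5 [depth=0]
Event 2 (EXEC): [MAIN] PC=1: INC 5 -> ACC=0 [depth=0]
Event 3 (EXEC): [MAIN] PC=2: INC 3 -> ACC=3 [depth=0]
Event 4 (INT 0): INT 0 arrives: push (MAIN, PC=3), enter IRQ0 at PC=0 (depth now 1) [depth=1]
Event 5 (INT 0): INT 0 arrives: push (IRQ0, PC=0), enter IRQ0 at PC=0 (depth now 2) [depth=2]
Event 6 (EXEC): [IRQ0] PC=0: DEC 2 -> ACC=1 [depth=2]
Event 7 (EXEC): [IRQ0] PC=1: IRET -> resume IRQ0 at PC=0 (depth now 1) [depth=1]
Event 8 (EXEC): [IRQ0] PC=0: DEC 2 -> ACC=-1 [depth=1]
Event 9 (EXEC): [IRQ0] PC=1: IRET -> resume MAIN at PC=3 (depth now 0) [depth=0]
Event 10 (EXEC): [MAIN] PC=3: INC 3 -> ACC=2 [depth=0]
Event 11 (INT 0): INT 0 arrives: push (MAIN, PC=4), enter IRQ0 at PC=0 (depth now 1) [depth=1]
Event 12 (EXEC): [IRQ0] PC=0: DEC 2 -> ACC=0 [depth=1]
Event 13 (EXEC): [IRQ0] PC=1: IRET -> resume MAIN at PC=4 (depth now 0) [depth=0]
Event 14 (INT 0): INT 0 arrives: push (MAIN, PC=4), enter IRQ0 at PC=0 (depth now 1) [depth=1]
Event 15 (EXEC): [IRQ0] PC=0: DEC 2 -> ACC=-2 [depth=1]
Event 16 (EXEC): [IRQ0] PC=1: IRET -> resume MAIN at PC=4 (depth now 0) [depth=0]
Event 17 (EXEC): [MAIN] PC=4: DEC 4 -> ACC=-6 [depth=0]
Event 18 (EXEC): [MAIN] PC=5: NOP [depth=0]
Event 19 (EXEC): [MAIN] PC=6: INC 4 -> ACC=-2 [depth=0]
Event 20 (EXEC): [MAIN] PC=7: HALT [depth=0]
Max depth observed: 2

Answer: 2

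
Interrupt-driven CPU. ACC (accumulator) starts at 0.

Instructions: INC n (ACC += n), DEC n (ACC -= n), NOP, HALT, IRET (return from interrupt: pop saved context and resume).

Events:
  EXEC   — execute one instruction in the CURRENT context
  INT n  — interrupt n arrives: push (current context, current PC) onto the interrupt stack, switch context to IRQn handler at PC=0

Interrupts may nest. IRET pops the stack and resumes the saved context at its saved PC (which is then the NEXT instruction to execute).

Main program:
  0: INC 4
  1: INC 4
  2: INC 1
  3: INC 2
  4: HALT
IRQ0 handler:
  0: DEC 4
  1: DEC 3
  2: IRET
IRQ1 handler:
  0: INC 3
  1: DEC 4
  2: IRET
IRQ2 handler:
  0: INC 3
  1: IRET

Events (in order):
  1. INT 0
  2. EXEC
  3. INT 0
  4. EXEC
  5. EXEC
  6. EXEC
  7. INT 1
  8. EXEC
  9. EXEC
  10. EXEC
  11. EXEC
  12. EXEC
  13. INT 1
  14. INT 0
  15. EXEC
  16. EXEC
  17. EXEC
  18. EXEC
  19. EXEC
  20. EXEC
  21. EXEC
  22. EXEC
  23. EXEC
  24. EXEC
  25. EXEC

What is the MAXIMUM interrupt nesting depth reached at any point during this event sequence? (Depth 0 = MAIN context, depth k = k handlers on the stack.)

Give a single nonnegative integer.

Event 1 (INT 0): INT 0 arrives: push (MAIN, PC=0), enter IRQ0 at PC=0 (depth now 1) [depth=1]
Event 2 (EXEC): [IRQ0] PC=0: DEC 4 -> ACC=-4 [depth=1]
Event 3 (INT 0): INT 0 arrives: push (IRQ0, PC=1), enter IRQ0 at PC=0 (depth now 2) [depth=2]
Event 4 (EXEC): [IRQ0] PC=0: DEC 4 -> ACC=-8 [depth=2]
Event 5 (EXEC): [IRQ0] PC=1: DEC 3 -> ACC=-11 [depth=2]
Event 6 (EXEC): [IRQ0] PC=2: IRET -> resume IRQ0 at PC=1 (depth now 1) [depth=1]
Event 7 (INT 1): INT 1 arrives: push (IRQ0, PC=1), enter IRQ1 at PC=0 (depth now 2) [depth=2]
Event 8 (EXEC): [IRQ1] PC=0: INC 3 -> ACC=-8 [depth=2]
Event 9 (EXEC): [IRQ1] PC=1: DEC 4 -> ACC=-12 [depth=2]
Event 10 (EXEC): [IRQ1] PC=2: IRET -> resume IRQ0 at PC=1 (depth now 1) [depth=1]
Event 11 (EXEC): [IRQ0] PC=1: DEC 3 -> ACC=-15 [depth=1]
Event 12 (EXEC): [IRQ0] PC=2: IRET -> resume MAIN at PC=0 (depth now 0) [depth=0]
Event 13 (INT 1): INT 1 arrives: push (MAIN, PC=0), enter IRQ1 at PC=0 (depth now 1) [depth=1]
Event 14 (INT 0): INT 0 arrives: push (IRQ1, PC=0), enter IRQ0 at PC=0 (depth now 2) [depth=2]
Event 15 (EXEC): [IRQ0] PC=0: DEC 4 -> ACC=-19 [depth=2]
Event 16 (EXEC): [IRQ0] PC=1: DEC 3 -> ACC=-22 [depth=2]
Event 17 (EXEC): [IRQ0] PC=2: IRET -> resume IRQ1 at PC=0 (depth now 1) [depth=1]
Event 18 (EXEC): [IRQ1] PC=0: INC 3 -> ACC=-19 [depth=1]
Event 19 (EXEC): [IRQ1] PC=1: DEC 4 -> ACC=-23 [depth=1]
Event 20 (EXEC): [IRQ1] PC=2: IRET -> resume MAIN at PC=0 (depth now 0) [depth=0]
Event 21 (EXEC): [MAIN] PC=0: INC 4 -> ACC=-19 [depth=0]
Event 22 (EXEC): [MAIN] PC=1: INC 4 -> ACC=-15 [depth=0]
Event 23 (EXEC): [MAIN] PC=2: INC 1 -> ACC=-14 [depth=0]
Event 24 (EXEC): [MAIN] PC=3: INC 2 -> ACC=-12 [depth=0]
Event 25 (EXEC): [MAIN] PC=4: HALT [depth=0]
Max depth observed: 2

Answer: 2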